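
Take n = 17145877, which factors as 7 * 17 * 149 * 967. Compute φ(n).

13724928

φ(7) = 7 − 1 = 6.
φ(17) = 17 − 1 = 16.
φ(149) = 149 − 1 = 148.
φ(967) = 967 − 1 = 966.
Multiply: 6 · 16 · 148 · 966 = 13724928.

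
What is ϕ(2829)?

2829 = 3 · 23 · 41.
φ(3) = 3 − 1 = 2.
φ(23) = 23 − 1 = 22.
φ(41) = 41 − 1 = 40.
φ(2829) = 2 × 22 × 40 = 1760.

1760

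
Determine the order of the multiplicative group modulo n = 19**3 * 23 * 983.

140382792

φ(155075131) = 155075131 · (1 − 1/19) · (1 − 1/23) · (1 − 1/983)
       = 155075131 · 388872/429571 = 140382792.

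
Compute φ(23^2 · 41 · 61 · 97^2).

11308492800

φ(12448379861) = 12448379861 · (1 − 1/23) · (1 − 1/41) · (1 − 1/61) · (1 − 1/97)
       = 12448379861 · 5068800/5579731 = 11308492800.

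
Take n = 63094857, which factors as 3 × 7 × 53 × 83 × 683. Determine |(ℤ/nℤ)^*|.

34896576

φ(3) = 3 − 1 = 2.
φ(7) = 7 − 1 = 6.
φ(53) = 53 − 1 = 52.
φ(83) = 83 − 1 = 82.
φ(683) = 683 − 1 = 682.
Multiply: 2 · 6 · 52 · 82 · 682 = 34896576.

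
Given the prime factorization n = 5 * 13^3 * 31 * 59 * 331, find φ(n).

φ(5) = 5 − 1 = 4.
φ(13^3) = 13^2·(13−1) = 169·12 = 2028.
φ(31) = 31 − 1 = 30.
φ(59) = 59 − 1 = 58.
φ(331) = 331 − 1 = 330.
φ(6650308015) = 4 × 2028 × 30 × 58 × 330 = 4657910400.

4657910400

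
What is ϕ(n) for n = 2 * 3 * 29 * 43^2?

φ(2) = 2 − 1 = 1.
φ(3) = 3 − 1 = 2.
φ(29) = 29 − 1 = 28.
φ(43^2) = 43^2 − 43^1 = 1849 − 43 = 1806.
φ(321726) = 1 × 2 × 28 × 1806 = 101136.

101136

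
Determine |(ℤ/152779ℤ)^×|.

120960

152779 = 11 × 17 × 19 × 43.
φ(152779) = 152779 · (1 − 1/11) · (1 − 1/17) · (1 − 1/19) · (1 − 1/43)
       = 152779 · 120960/152779 = 120960.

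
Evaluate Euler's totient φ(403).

360

Factor 403: 403 = 13 × 31.
φ(403) = 403 · (1 − 1/13) · (1 − 1/31)
       = 403 · 360/403 = 360.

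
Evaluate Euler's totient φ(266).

108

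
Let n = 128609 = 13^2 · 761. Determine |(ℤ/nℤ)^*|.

118560

φ(13^2) = 13^1·(13−1) = 13·12 = 156.
φ(761) = 761 − 1 = 760.
φ(128609) = 156 × 760 = 118560.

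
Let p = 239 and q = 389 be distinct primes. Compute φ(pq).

92344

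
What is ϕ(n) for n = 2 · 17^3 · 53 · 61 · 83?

φ(2) = 2 − 1 = 1.
φ(17^3) = 17^3 − 17^2 = 4913 − 289 = 4624.
φ(53) = 53 − 1 = 52.
φ(61) = 61 − 1 = 60.
φ(83) = 83 − 1 = 82.
φ(2636699014) = 1 × 4624 × 52 × 60 × 82 = 1183004160.

1183004160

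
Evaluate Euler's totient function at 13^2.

156

φ(169) = 169 · (1 − 1/13)
       = 169 · 12/13 = 156.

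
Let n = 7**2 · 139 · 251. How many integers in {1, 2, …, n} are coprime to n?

φ(1709561) = 1709561 · (1 − 1/7) · (1 − 1/139) · (1 − 1/251)
       = 1709561 · 207000/244223 = 1449000.

1449000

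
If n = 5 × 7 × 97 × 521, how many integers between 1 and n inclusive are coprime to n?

1198080

φ(1768795) = 1768795 · (1 − 1/5) · (1 − 1/7) · (1 − 1/97) · (1 − 1/521)
       = 1768795 · 1198080/1768795 = 1198080.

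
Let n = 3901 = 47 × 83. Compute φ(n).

φ(3901) = 3901 · (1 − 1/47) · (1 − 1/83)
       = 3901 · 3772/3901 = 3772.

3772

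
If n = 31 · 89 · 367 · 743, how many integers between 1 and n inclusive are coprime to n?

φ(752326879) = 752326879 · (1 − 1/31) · (1 − 1/89) · (1 − 1/367) · (1 − 1/743)
       = 752326879 · 716950080/752326879 = 716950080.

716950080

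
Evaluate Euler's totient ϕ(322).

132

Prime factorization: 322 = 2 * 7 * 23.
φ(322) = 322 · (1 − 1/2) · (1 − 1/7) · (1 − 1/23)
       = 322 · 132/322 = 132.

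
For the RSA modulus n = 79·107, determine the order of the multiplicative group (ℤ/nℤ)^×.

φ(8453) = 8453 · (1 − 1/79) · (1 − 1/107)
       = 8453 · 8268/8453 = 8268.

8268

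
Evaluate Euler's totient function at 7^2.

42

φ(7^2) = 7^2 − 7^1 = 49 − 7 = 42.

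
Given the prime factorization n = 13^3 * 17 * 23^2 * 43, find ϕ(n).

689584896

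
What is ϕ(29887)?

23760

29887 = 11**2 * 13 * 19.
φ(11^2) = 11^2 − 11^1 = 121 − 11 = 110.
φ(13) = 13 − 1 = 12.
φ(19) = 19 − 1 = 18.
Since φ is multiplicative, φ(29887) = 110 · 12 · 18 = 23760.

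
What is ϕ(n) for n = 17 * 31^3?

φ(506447) = 506447 · (1 − 1/17) · (1 − 1/31)
       = 506447 · 480/527 = 461280.

461280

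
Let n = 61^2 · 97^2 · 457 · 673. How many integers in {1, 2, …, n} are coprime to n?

10443790909440

φ(61^2) = 61^1·(61−1) = 61·60 = 3660.
φ(97^2) = 97^1·(97−1) = 97·96 = 9312.
φ(457) = 457 − 1 = 456.
φ(673) = 673 − 1 = 672.
Multiply: 3660 · 9312 · 456 · 672 = 10443790909440.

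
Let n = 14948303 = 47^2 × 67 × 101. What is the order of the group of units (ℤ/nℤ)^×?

14269200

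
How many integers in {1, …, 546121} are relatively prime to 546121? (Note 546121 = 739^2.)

545382

φ(739^2) = 739^2 − 739^1 = 546121 − 739 = 545382.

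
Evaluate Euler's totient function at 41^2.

1640

φ(41^2) = 41^2 − 41^1 = 1681 − 41 = 1640.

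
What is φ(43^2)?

1806

φ(1849) = 1849 · (1 − 1/43)
       = 1849 · 42/43 = 1806.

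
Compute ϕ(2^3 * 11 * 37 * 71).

100800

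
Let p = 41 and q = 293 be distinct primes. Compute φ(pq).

11680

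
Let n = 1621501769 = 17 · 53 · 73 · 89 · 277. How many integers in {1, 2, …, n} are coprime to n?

φ(17) = 17 − 1 = 16.
φ(53) = 53 − 1 = 52.
φ(73) = 73 − 1 = 72.
φ(89) = 89 − 1 = 88.
φ(277) = 277 − 1 = 276.
φ(1621501769) = 16 × 52 × 72 × 88 × 276 = 1454948352.

1454948352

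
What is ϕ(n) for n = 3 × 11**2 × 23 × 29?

135520

φ(242121) = 242121 · (1 − 1/3) · (1 − 1/11) · (1 − 1/23) · (1 − 1/29)
       = 242121 · 12320/22011 = 135520.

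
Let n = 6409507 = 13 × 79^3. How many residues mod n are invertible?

φ(13) = 13 − 1 = 12.
φ(79^3) = 79^3 − 79^2 = 493039 − 6241 = 486798.
Since φ is multiplicative, φ(6409507) = 12 · 486798 = 5841576.

5841576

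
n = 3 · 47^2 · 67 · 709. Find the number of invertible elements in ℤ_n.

202051872

φ(3) = 3 − 1 = 2.
φ(47^2) = 47^1·(47−1) = 47·46 = 2162.
φ(67) = 67 − 1 = 66.
φ(709) = 709 − 1 = 708.
φ(314802381) = 2 × 2162 × 66 × 708 = 202051872.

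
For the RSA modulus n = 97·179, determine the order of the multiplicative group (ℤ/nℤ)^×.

17088

φ(n) = (p − 1)(q − 1) = (97−1)(179−1) = 96·178 = 17088.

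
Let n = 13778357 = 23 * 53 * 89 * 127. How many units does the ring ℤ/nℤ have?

φ(23) = 23 − 1 = 22.
φ(53) = 53 − 1 = 52.
φ(89) = 89 − 1 = 88.
φ(127) = 127 − 1 = 126.
φ(13778357) = 22 × 52 × 88 × 126 = 12684672.

12684672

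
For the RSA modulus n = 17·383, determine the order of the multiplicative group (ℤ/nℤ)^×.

φ(17) = 17 − 1 = 16.
φ(383) = 383 − 1 = 382.
Multiply: 16 · 382 = 6112.

6112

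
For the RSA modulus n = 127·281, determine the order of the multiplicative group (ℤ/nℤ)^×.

φ(35687) = 35687 · (1 − 1/127) · (1 − 1/281)
       = 35687 · 35280/35687 = 35280.

35280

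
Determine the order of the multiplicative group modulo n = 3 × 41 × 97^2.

φ(1157307) = 1157307 · (1 − 1/3) · (1 − 1/41) · (1 − 1/97)
       = 1157307 · 7680/11931 = 744960.

744960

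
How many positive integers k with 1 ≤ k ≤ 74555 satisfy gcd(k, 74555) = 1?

Prime factorization: 74555 = 5 · 13 · 31 · 37.
φ(5) = 5 − 1 = 4.
φ(13) = 13 − 1 = 12.
φ(31) = 31 − 1 = 30.
φ(37) = 37 − 1 = 36.
Since φ is multiplicative, φ(74555) = 4 · 12 · 30 · 36 = 51840.

51840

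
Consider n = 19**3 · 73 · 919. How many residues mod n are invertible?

φ(19^3) = 19^2·(19−1) = 361·18 = 6498.
φ(73) = 73 − 1 = 72.
φ(919) = 919 − 1 = 918.
φ(460149733) = 6498 × 72 × 918 = 429491808.

429491808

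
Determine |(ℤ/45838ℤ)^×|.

Prime factorization: 45838 = 2 · 13 · 41 · 43.
φ(2) = 2 − 1 = 1.
φ(13) = 13 − 1 = 12.
φ(41) = 41 − 1 = 40.
φ(43) = 43 − 1 = 42.
φ(45838) = 1 × 12 × 40 × 42 = 20160.

20160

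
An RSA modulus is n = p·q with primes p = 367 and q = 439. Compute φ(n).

160308

φ(367) = 367 − 1 = 366.
φ(439) = 439 − 1 = 438.
Multiply: 366 · 438 = 160308.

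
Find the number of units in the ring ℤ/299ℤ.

264

Prime factorization: 299 = 13 · 23.
φ(299) = 299 · (1 − 1/13) · (1 − 1/23)
       = 299 · 264/299 = 264.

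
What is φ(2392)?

Prime factorization: 2392 = 2**3 * 13 * 23.
φ(2392) = 2392 · (1 − 1/2) · (1 − 1/13) · (1 − 1/23)
       = 2392 · 264/598 = 1056.

1056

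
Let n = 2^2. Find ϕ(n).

2

φ(4) = 4 · (1 − 1/2)
       = 4 · 1/2 = 2.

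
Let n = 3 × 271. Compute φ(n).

φ(813) = 813 · (1 − 1/3) · (1 − 1/271)
       = 813 · 540/813 = 540.

540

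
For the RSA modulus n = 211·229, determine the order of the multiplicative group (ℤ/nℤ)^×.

47880

φ(n) = (p − 1)(q − 1) = (211−1)(229−1) = 210·228 = 47880.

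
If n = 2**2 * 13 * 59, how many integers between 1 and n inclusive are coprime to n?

φ(2^2) = 2^2 − 2^1 = 4 − 2 = 2.
φ(13) = 13 − 1 = 12.
φ(59) = 59 − 1 = 58.
φ(3068) = 2 × 12 × 58 = 1392.

1392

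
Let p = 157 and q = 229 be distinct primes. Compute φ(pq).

35568

φ(n) = (p − 1)(q − 1) = (157−1)(229−1) = 156·228 = 35568.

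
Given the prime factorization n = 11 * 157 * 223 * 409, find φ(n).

141298560

φ(11) = 11 − 1 = 10.
φ(157) = 157 − 1 = 156.
φ(223) = 223 − 1 = 222.
φ(409) = 409 − 1 = 408.
Multiply: 10 · 156 · 222 · 408 = 141298560.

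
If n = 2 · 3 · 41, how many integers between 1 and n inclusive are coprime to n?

φ(246) = 246 · (1 − 1/2) · (1 − 1/3) · (1 − 1/41)
       = 246 · 80/246 = 80.

80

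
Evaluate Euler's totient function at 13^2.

156

φ(169) = 169 · (1 − 1/13)
       = 169 · 12/13 = 156.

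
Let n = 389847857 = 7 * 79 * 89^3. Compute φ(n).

326218464

φ(7) = 7 − 1 = 6.
φ(79) = 79 − 1 = 78.
φ(89^3) = 89^2·(89−1) = 7921·88 = 697048.
Multiply: 6 · 78 · 697048 = 326218464.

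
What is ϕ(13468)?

Factor 13468: 13468 = 2^2 · 7 · 13 · 37.
φ(13468) = 13468 · (1 − 1/2) · (1 − 1/7) · (1 − 1/13) · (1 − 1/37)
       = 13468 · 2592/6734 = 5184.

5184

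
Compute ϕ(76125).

33600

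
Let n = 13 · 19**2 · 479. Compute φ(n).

1961712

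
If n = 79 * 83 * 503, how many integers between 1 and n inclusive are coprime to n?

φ(3298171) = 3298171 · (1 − 1/79) · (1 − 1/83) · (1 − 1/503)
       = 3298171 · 3210792/3298171 = 3210792.

3210792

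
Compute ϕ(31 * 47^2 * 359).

23219880

φ(31) = 31 − 1 = 30.
φ(47^2) = 47^2 − 47^1 = 2209 − 47 = 2162.
φ(359) = 359 − 1 = 358.
φ(24583961) = 30 × 2162 × 358 = 23219880.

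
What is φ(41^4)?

φ(41^4) = 41^4 − 41^3 = 2825761 − 68921 = 2756840.

2756840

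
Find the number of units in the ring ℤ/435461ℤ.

435461 = 13 · 19 · 41 · 43.
φ(435461) = 435461 · (1 − 1/13) · (1 − 1/19) · (1 − 1/41) · (1 − 1/43)
       = 435461 · 362880/435461 = 362880.

362880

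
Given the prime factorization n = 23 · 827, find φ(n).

18172

φ(19021) = 19021 · (1 − 1/23) · (1 − 1/827)
       = 19021 · 18172/19021 = 18172.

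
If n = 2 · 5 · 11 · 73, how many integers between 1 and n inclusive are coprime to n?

2880

φ(8030) = 8030 · (1 − 1/2) · (1 − 1/5) · (1 − 1/11) · (1 − 1/73)
       = 8030 · 2880/8030 = 2880.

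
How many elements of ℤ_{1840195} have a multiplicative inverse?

Factor 1840195: 1840195 = 5 · 7^3 · 29 · 37.
φ(5) = 5 − 1 = 4.
φ(7^3) = 7^3 − 7^2 = 343 − 49 = 294.
φ(29) = 29 − 1 = 28.
φ(37) = 37 − 1 = 36.
Multiply: 4 · 294 · 28 · 36 = 1185408.

1185408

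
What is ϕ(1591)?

1512

First factor: 1591 = 37 * 43.
φ(37) = 37 − 1 = 36.
φ(43) = 43 − 1 = 42.
Multiply: 36 · 42 = 1512.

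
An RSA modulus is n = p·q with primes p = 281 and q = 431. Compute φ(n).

120400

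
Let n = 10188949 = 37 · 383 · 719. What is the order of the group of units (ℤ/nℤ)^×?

9873936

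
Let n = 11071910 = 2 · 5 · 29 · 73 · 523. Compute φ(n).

4209408

φ(11071910) = 11071910 · (1 − 1/2) · (1 − 1/5) · (1 − 1/29) · (1 − 1/73) · (1 − 1/523)
       = 11071910 · 4209408/11071910 = 4209408.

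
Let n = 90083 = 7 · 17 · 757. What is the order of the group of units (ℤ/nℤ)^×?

72576

φ(7) = 7 − 1 = 6.
φ(17) = 17 − 1 = 16.
φ(757) = 757 − 1 = 756.
Since φ is multiplicative, φ(90083) = 6 · 16 · 756 = 72576.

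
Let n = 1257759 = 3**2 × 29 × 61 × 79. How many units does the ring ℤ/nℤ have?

786240

φ(1257759) = 1257759 · (1 − 1/3) · (1 − 1/29) · (1 − 1/61) · (1 − 1/79)
       = 1257759 · 262080/419253 = 786240.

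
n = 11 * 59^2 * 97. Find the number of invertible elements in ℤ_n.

φ(11) = 11 − 1 = 10.
φ(59^2) = 59^1·(59−1) = 59·58 = 3422.
φ(97) = 97 − 1 = 96.
Since φ is multiplicative, φ(3714227) = 10 · 3422 · 96 = 3285120.

3285120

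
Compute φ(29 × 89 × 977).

2404864

φ(2521637) = 2521637 · (1 − 1/29) · (1 − 1/89) · (1 − 1/977)
       = 2521637 · 2404864/2521637 = 2404864.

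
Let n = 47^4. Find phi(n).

φ(4879681) = 4879681 · (1 − 1/47)
       = 4879681 · 46/47 = 4775858.

4775858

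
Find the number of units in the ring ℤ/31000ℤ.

12000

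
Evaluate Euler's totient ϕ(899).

899 = 29 · 31.
φ(899) = 899 · (1 − 1/29) · (1 − 1/31)
       = 899 · 840/899 = 840.

840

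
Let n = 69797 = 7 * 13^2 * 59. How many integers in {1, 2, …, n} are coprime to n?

54288

φ(7) = 7 − 1 = 6.
φ(13^2) = 13^2 − 13^1 = 169 − 13 = 156.
φ(59) = 59 − 1 = 58.
Multiply: 6 · 156 · 58 = 54288.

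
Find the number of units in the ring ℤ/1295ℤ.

864

Factor 1295: 1295 = 5 · 7 · 37.
φ(5) = 5 − 1 = 4.
φ(7) = 7 − 1 = 6.
φ(37) = 37 − 1 = 36.
Since φ is multiplicative, φ(1295) = 4 · 6 · 36 = 864.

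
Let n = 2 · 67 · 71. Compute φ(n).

4620

φ(9514) = 9514 · (1 − 1/2) · (1 − 1/67) · (1 − 1/71)
       = 9514 · 4620/9514 = 4620.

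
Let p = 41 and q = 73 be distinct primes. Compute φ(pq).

2880

φ(2993) = 2993 · (1 − 1/41) · (1 − 1/73)
       = 2993 · 2880/2993 = 2880.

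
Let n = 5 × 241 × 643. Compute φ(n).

616320

φ(774815) = 774815 · (1 − 1/5) · (1 − 1/241) · (1 − 1/643)
       = 774815 · 616320/774815 = 616320.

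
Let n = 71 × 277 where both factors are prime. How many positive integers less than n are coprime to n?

For distinct primes, φ(pq) = (p−1)(q−1) = 70 × 276 = 19320.

19320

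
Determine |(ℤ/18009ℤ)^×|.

18009 = 3^3 * 23 * 29.
φ(3^3) = 3^3 − 3^2 = 27 − 9 = 18.
φ(23) = 23 − 1 = 22.
φ(29) = 29 − 1 = 28.
Since φ is multiplicative, φ(18009) = 18 · 22 · 28 = 11088.

11088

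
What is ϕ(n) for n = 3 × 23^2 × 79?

78936

φ(125373) = 125373 · (1 − 1/3) · (1 − 1/23) · (1 − 1/79)
       = 125373 · 3432/5451 = 78936.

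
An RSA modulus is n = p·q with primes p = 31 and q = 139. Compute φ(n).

4140

φ(4309) = 4309 · (1 − 1/31) · (1 − 1/139)
       = 4309 · 4140/4309 = 4140.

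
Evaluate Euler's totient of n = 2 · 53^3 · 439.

φ(2) = 2 − 1 = 1.
φ(53^3) = 53^2·(53−1) = 2809·52 = 146068.
φ(439) = 439 − 1 = 438.
Since φ is multiplicative, φ(130714006) = 1 · 146068 · 438 = 63977784.

63977784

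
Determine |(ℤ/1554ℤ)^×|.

1554 = 2 * 3 * 7 * 37.
φ(2) = 2 − 1 = 1.
φ(3) = 3 − 1 = 2.
φ(7) = 7 − 1 = 6.
φ(37) = 37 − 1 = 36.
Since φ is multiplicative, φ(1554) = 1 · 2 · 6 · 36 = 432.

432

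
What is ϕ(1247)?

1176

Prime factorization: 1247 = 29 · 43.
φ(1247) = 1247 · (1 − 1/29) · (1 − 1/43)
       = 1247 · 1176/1247 = 1176.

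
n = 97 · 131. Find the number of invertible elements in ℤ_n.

φ(97) = 97 − 1 = 96.
φ(131) = 131 − 1 = 130.
Since φ is multiplicative, φ(12707) = 96 · 130 = 12480.

12480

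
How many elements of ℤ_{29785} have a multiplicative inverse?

19008

First factor: 29785 = 5 × 7 × 23 × 37.
φ(29785) = 29785 · (1 − 1/5) · (1 − 1/7) · (1 − 1/23) · (1 − 1/37)
       = 29785 · 19008/29785 = 19008.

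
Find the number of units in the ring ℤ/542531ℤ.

Factor 542531: 542531 = 11 · 31 · 37 · 43.
φ(11) = 11 − 1 = 10.
φ(31) = 31 − 1 = 30.
φ(37) = 37 − 1 = 36.
φ(43) = 43 − 1 = 42.
φ(542531) = 10 × 30 × 36 × 42 = 453600.

453600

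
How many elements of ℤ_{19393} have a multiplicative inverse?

Prime factorization: 19393 = 11 · 41 · 43.
φ(19393) = 19393 · (1 − 1/11) · (1 − 1/41) · (1 − 1/43)
       = 19393 · 16800/19393 = 16800.

16800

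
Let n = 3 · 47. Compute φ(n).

92

φ(141) = 141 · (1 − 1/3) · (1 − 1/47)
       = 141 · 92/141 = 92.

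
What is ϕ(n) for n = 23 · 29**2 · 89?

1572032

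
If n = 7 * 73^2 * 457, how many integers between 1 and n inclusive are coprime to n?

14380416

φ(17047471) = 17047471 · (1 − 1/7) · (1 − 1/73) · (1 − 1/457)
       = 17047471 · 196992/233527 = 14380416.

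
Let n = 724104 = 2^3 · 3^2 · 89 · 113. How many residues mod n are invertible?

φ(2^3) = 2^3 − 2^2 = 8 − 4 = 4.
φ(3^2) = 3^2 − 3^1 = 9 − 3 = 6.
φ(89) = 89 − 1 = 88.
φ(113) = 113 − 1 = 112.
Multiply: 4 · 6 · 88 · 112 = 236544.

236544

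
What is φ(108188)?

Prime factorization: 108188 = 2^2 · 17 · 37 · 43.
φ(108188) = 108188 · (1 − 1/2) · (1 − 1/17) · (1 − 1/37) · (1 − 1/43)
       = 108188 · 24192/54094 = 48384.

48384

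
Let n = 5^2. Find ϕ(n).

20

φ(25) = 25 · (1 − 1/5)
       = 25 · 4/5 = 20.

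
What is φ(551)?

504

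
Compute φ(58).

Factor 58: 58 = 2 · 29.
φ(58) = 58 · (1 − 1/2) · (1 − 1/29)
       = 58 · 28/58 = 28.

28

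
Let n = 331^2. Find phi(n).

109230

φ(331^2) = 331^2 − 331^1 = 109561 − 331 = 109230.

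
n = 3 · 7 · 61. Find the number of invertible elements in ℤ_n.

720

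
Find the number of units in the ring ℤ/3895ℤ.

First factor: 3895 = 5 · 19 · 41.
φ(5) = 5 − 1 = 4.
φ(19) = 19 − 1 = 18.
φ(41) = 41 − 1 = 40.
Multiply: 4 · 18 · 40 = 2880.

2880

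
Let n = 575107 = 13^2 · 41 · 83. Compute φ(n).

511680

φ(575107) = 575107 · (1 − 1/13) · (1 − 1/41) · (1 − 1/83)
       = 575107 · 39360/44239 = 511680.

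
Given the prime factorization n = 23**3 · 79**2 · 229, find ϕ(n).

16350645168

φ(23^3) = 23^2·(23−1) = 529·22 = 11638.
φ(79^2) = 79^1·(79−1) = 79·78 = 6162.
φ(229) = 229 − 1 = 228.
Multiply: 11638 · 6162 · 228 = 16350645168.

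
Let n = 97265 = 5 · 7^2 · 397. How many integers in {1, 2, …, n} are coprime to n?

φ(5) = 5 − 1 = 4.
φ(7^2) = 7^1·(7−1) = 7·6 = 42.
φ(397) = 397 − 1 = 396.
φ(97265) = 4 × 42 × 396 = 66528.

66528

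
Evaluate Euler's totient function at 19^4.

φ(19^4) = 19^3·(19−1) = 6859·18 = 123462.

123462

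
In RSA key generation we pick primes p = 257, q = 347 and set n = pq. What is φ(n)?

φ(n) = (p − 1)(q − 1) = (257−1)(347−1) = 256·346 = 88576.

88576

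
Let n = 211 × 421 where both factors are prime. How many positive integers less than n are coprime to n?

88200

φ(n) = (p − 1)(q − 1) = (211−1)(421−1) = 210·420 = 88200.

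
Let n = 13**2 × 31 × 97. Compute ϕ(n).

449280

φ(13^2) = 13^1·(13−1) = 13·12 = 156.
φ(31) = 31 − 1 = 30.
φ(97) = 97 − 1 = 96.
Multiply: 156 · 30 · 96 = 449280.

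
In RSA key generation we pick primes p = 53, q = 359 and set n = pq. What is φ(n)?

φ(19027) = 19027 · (1 − 1/53) · (1 − 1/359)
       = 19027 · 18616/19027 = 18616.

18616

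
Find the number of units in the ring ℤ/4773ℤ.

Prime factorization: 4773 = 3 · 37 · 43.
φ(4773) = 4773 · (1 − 1/3) · (1 − 1/37) · (1 − 1/43)
       = 4773 · 3024/4773 = 3024.

3024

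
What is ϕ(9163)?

6720

First factor: 9163 = 7^2 × 11 × 17.
φ(9163) = 9163 · (1 − 1/7) · (1 − 1/11) · (1 − 1/17)
       = 9163 · 960/1309 = 6720.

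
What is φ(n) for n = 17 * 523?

8352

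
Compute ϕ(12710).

Factor 12710: 12710 = 2 * 5 * 31 * 41.
φ(2) = 2 − 1 = 1.
φ(5) = 5 − 1 = 4.
φ(31) = 31 − 1 = 30.
φ(41) = 41 − 1 = 40.
φ(12710) = 1 × 4 × 30 × 40 = 4800.

4800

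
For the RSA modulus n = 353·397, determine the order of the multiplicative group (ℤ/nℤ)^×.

139392

For distinct primes, φ(pq) = (p−1)(q−1) = 352 × 396 = 139392.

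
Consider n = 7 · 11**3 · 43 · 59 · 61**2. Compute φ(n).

64728417600

φ(87954129109) = 87954129109 · (1 − 1/7) · (1 − 1/11) · (1 − 1/43) · (1 − 1/59) · (1 − 1/61)
       = 87954129109 · 8769600/11916289 = 64728417600.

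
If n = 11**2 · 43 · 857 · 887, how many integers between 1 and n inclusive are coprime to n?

3503881920

φ(11^2) = 11^1·(11−1) = 11·10 = 110.
φ(43) = 43 − 1 = 42.
φ(857) = 857 − 1 = 856.
φ(887) = 887 − 1 = 886.
Multiply: 110 · 42 · 856 · 886 = 3503881920.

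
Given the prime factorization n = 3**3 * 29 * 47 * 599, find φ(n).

φ(3^3) = 3^3 − 3^2 = 27 − 9 = 18.
φ(29) = 29 − 1 = 28.
φ(47) = 47 − 1 = 46.
φ(599) = 599 − 1 = 598.
φ(22043799) = 18 × 28 × 46 × 598 = 13864032.

13864032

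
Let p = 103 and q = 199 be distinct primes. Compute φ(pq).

20196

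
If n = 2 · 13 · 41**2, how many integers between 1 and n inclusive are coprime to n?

19680

φ(2) = 2 − 1 = 1.
φ(13) = 13 − 1 = 12.
φ(41^2) = 41^1·(41−1) = 41·40 = 1640.
Since φ is multiplicative, φ(43706) = 1 · 12 · 1640 = 19680.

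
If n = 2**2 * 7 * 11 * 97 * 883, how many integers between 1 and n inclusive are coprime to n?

φ(26380508) = 26380508 · (1 − 1/2) · (1 − 1/7) · (1 − 1/11) · (1 − 1/97) · (1 − 1/883)
       = 26380508 · 5080320/13190254 = 10160640.

10160640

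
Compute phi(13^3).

φ(2197) = 2197 · (1 − 1/13)
       = 2197 · 12/13 = 2028.

2028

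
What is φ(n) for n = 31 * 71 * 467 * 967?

φ(31) = 31 − 1 = 30.
φ(71) = 71 − 1 = 70.
φ(467) = 467 − 1 = 466.
φ(967) = 967 − 1 = 966.
φ(993947389) = 30 × 70 × 466 × 966 = 945327600.

945327600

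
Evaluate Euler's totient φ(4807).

First factor: 4807 = 11 · 19 · 23.
φ(11) = 11 − 1 = 10.
φ(19) = 19 − 1 = 18.
φ(23) = 23 − 1 = 22.
Multiply: 10 · 18 · 22 = 3960.

3960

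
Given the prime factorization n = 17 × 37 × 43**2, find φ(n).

1040256

φ(1163021) = 1163021 · (1 − 1/17) · (1 − 1/37) · (1 − 1/43)
       = 1163021 · 24192/27047 = 1040256.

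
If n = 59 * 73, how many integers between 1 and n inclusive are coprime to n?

4176

φ(4307) = 4307 · (1 − 1/59) · (1 − 1/73)
       = 4307 · 4176/4307 = 4176.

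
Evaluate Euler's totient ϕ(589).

540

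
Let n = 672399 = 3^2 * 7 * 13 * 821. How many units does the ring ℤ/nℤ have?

354240

φ(3^2) = 3^2 − 3^1 = 9 − 3 = 6.
φ(7) = 7 − 1 = 6.
φ(13) = 13 − 1 = 12.
φ(821) = 821 − 1 = 820.
φ(672399) = 6 × 6 × 12 × 820 = 354240.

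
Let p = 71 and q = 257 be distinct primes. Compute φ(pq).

17920

φ(n) = (p − 1)(q − 1) = (71−1)(257−1) = 70·256 = 17920.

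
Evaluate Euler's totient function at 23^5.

6156502

φ(23^5) = 23^5 − 23^4 = 6436343 − 279841 = 6156502.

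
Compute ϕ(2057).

1760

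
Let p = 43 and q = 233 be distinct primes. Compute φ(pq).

9744

φ(pq) = (p−1)(q−1) = 42 · 232 = 9744.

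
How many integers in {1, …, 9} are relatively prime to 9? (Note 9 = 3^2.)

6

φ(3^2) = 3^2 − 3^1 = 9 − 3 = 6.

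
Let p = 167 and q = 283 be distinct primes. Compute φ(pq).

46812

φ(pq) = (p−1)(q−1) = 166 · 282 = 46812.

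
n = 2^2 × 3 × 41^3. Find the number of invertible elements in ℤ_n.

268960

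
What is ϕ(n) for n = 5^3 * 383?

38200

φ(47875) = 47875 · (1 − 1/5) · (1 − 1/383)
       = 47875 · 1528/1915 = 38200.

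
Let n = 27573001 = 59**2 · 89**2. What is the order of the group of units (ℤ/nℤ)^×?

26801104

φ(59^2) = 59^2 − 59^1 = 3481 − 59 = 3422.
φ(89^2) = 89^2 − 89^1 = 7921 − 89 = 7832.
Multiply: 3422 · 7832 = 26801104.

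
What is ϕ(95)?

72

Factor 95: 95 = 5 × 19.
φ(5) = 5 − 1 = 4.
φ(19) = 19 − 1 = 18.
Since φ is multiplicative, φ(95) = 4 · 18 = 72.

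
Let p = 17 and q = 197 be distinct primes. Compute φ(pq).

φ(n) = (p − 1)(q − 1) = (17−1)(197−1) = 16·196 = 3136.

3136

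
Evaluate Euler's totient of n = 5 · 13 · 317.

φ(5) = 5 − 1 = 4.
φ(13) = 13 − 1 = 12.
φ(317) = 317 − 1 = 316.
φ(20605) = 4 × 12 × 316 = 15168.

15168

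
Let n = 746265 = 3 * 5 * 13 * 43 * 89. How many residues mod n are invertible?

354816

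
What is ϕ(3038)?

Factor 3038: 3038 = 2 · 7^2 · 31.
φ(2) = 2 − 1 = 1.
φ(7^2) = 7^2 − 7^1 = 49 − 7 = 42.
φ(31) = 31 − 1 = 30.
Since φ is multiplicative, φ(3038) = 1 · 42 · 30 = 1260.

1260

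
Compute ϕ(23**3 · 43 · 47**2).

φ(23^3) = 23^3 − 23^2 = 12167 − 529 = 11638.
φ(43) = 43 − 1 = 42.
φ(47^2) = 47^1·(47−1) = 47·46 = 2162.
Multiply: 11638 · 42 · 2162 = 1056776952.

1056776952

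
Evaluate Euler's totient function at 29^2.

812

φ(29^2) = 29^2 − 29^1 = 841 − 29 = 812.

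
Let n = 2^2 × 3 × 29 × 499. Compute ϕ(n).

55776

φ(2^2) = 2^2 − 2^1 = 4 − 2 = 2.
φ(3) = 3 − 1 = 2.
φ(29) = 29 − 1 = 28.
φ(499) = 499 − 1 = 498.
Multiply: 2 · 2 · 28 · 498 = 55776.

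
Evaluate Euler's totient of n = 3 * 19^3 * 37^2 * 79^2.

106668360864

φ(175808427033) = 175808427033 · (1 − 1/3) · (1 − 1/19) · (1 − 1/37) · (1 − 1/79)
       = 175808427033 · 101088/166611 = 106668360864.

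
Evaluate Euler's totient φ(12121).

Factor 12121: 12121 = 17 × 23 × 31.
φ(17) = 17 − 1 = 16.
φ(23) = 23 − 1 = 22.
φ(31) = 31 − 1 = 30.
Since φ is multiplicative, φ(12121) = 16 · 22 · 30 = 10560.

10560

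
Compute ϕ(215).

168

Factor 215: 215 = 5 · 43.
φ(215) = 215 · (1 − 1/5) · (1 − 1/43)
       = 215 · 168/215 = 168.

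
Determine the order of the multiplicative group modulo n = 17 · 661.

10560

φ(11237) = 11237 · (1 − 1/17) · (1 − 1/661)
       = 11237 · 10560/11237 = 10560.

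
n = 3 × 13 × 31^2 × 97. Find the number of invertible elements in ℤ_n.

φ(3635463) = 3635463 · (1 − 1/3) · (1 − 1/13) · (1 − 1/31) · (1 − 1/97)
       = 3635463 · 69120/117273 = 2142720.

2142720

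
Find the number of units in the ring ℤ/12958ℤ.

5400

Factor 12958: 12958 = 2 · 11 · 19 · 31.
φ(2) = 2 − 1 = 1.
φ(11) = 11 − 1 = 10.
φ(19) = 19 − 1 = 18.
φ(31) = 31 − 1 = 30.
φ(12958) = 1 × 10 × 18 × 30 = 5400.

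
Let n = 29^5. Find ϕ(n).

19803868

φ(20511149) = 20511149 · (1 − 1/29)
       = 20511149 · 28/29 = 19803868.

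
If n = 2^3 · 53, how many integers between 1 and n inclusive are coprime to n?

φ(424) = 424 · (1 − 1/2) · (1 − 1/53)
       = 424 · 52/106 = 208.

208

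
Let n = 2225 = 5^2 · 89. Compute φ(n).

1760

φ(2225) = 2225 · (1 − 1/5) · (1 − 1/89)
       = 2225 · 352/445 = 1760.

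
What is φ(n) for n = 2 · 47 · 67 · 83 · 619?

φ(323572346) = 323572346 · (1 − 1/2) · (1 − 1/47) · (1 − 1/67) · (1 − 1/83) · (1 − 1/619)
       = 323572346 · 153852336/323572346 = 153852336.

153852336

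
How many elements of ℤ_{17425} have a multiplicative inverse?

Prime factorization: 17425 = 5^2 * 17 * 41.
φ(17425) = 17425 · (1 − 1/5) · (1 − 1/17) · (1 − 1/41)
       = 17425 · 2560/3485 = 12800.

12800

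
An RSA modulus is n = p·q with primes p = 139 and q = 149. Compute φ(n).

20424

For distinct primes, φ(pq) = (p−1)(q−1) = 138 × 148 = 20424.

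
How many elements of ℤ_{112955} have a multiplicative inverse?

Prime factorization: 112955 = 5 * 19 * 29 * 41.
φ(112955) = 112955 · (1 − 1/5) · (1 − 1/19) · (1 − 1/29) · (1 − 1/41)
       = 112955 · 80640/112955 = 80640.

80640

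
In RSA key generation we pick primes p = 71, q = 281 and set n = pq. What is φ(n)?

19600

φ(19951) = 19951 · (1 − 1/71) · (1 − 1/281)
       = 19951 · 19600/19951 = 19600.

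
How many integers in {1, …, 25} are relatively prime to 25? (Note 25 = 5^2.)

20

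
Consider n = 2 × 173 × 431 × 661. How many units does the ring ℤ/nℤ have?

48813600

φ(2) = 2 − 1 = 1.
φ(173) = 173 − 1 = 172.
φ(431) = 431 − 1 = 430.
φ(661) = 661 − 1 = 660.
Since φ is multiplicative, φ(98572286) = 1 · 172 · 430 · 660 = 48813600.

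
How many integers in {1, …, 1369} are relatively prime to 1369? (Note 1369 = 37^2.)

1332

φ(37^2) = 37^2 − 37^1 = 1369 − 37 = 1332.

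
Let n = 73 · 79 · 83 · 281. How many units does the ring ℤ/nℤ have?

128943360

φ(134503741) = 134503741 · (1 − 1/73) · (1 − 1/79) · (1 − 1/83) · (1 − 1/281)
       = 134503741 · 128943360/134503741 = 128943360.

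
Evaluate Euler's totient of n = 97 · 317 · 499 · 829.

φ(12719969579) = 12719969579 · (1 − 1/97) · (1 − 1/317) · (1 − 1/499) · (1 − 1/829)
       = 12719969579 · 12508867584/12719969579 = 12508867584.

12508867584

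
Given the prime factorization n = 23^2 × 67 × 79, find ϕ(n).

2604888

φ(2799997) = 2799997 · (1 − 1/23) · (1 − 1/67) · (1 − 1/79)
       = 2799997 · 113256/121739 = 2604888.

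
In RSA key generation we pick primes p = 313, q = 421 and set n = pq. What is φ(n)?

131040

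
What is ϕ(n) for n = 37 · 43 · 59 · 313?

φ(37) = 37 − 1 = 36.
φ(43) = 43 − 1 = 42.
φ(59) = 59 − 1 = 58.
φ(313) = 313 − 1 = 312.
Since φ is multiplicative, φ(29380997) = 36 · 42 · 58 · 312 = 27361152.

27361152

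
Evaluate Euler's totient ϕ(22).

Prime factorization: 22 = 2 * 11.
φ(2) = 2 − 1 = 1.
φ(11) = 11 − 1 = 10.
Since φ is multiplicative, φ(22) = 1 · 10 = 10.

10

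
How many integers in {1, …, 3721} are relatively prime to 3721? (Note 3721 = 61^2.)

3660

φ(61^2) = 61^2 − 61^1 = 3721 − 61 = 3660.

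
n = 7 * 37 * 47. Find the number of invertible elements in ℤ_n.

9936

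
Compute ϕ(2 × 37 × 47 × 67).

109296

φ(2) = 2 − 1 = 1.
φ(37) = 37 − 1 = 36.
φ(47) = 47 − 1 = 46.
φ(67) = 67 − 1 = 66.
φ(233026) = 1 × 36 × 46 × 66 = 109296.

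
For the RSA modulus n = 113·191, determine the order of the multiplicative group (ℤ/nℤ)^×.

For distinct primes, φ(pq) = (p−1)(q−1) = 112 × 190 = 21280.

21280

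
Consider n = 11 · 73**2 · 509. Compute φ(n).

26700480

φ(11) = 11 − 1 = 10.
φ(73^2) = 73^2 − 73^1 = 5329 − 73 = 5256.
φ(509) = 509 − 1 = 508.
Multiply: 10 · 5256 · 508 = 26700480.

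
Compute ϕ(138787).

138787 = 11^2 · 31 · 37.
φ(138787) = 138787 · (1 − 1/11) · (1 − 1/31) · (1 − 1/37)
       = 138787 · 10800/12617 = 118800.

118800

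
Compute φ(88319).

88319 = 7 * 11 * 31 * 37.
φ(88319) = 88319 · (1 − 1/7) · (1 − 1/11) · (1 − 1/31) · (1 − 1/37)
       = 88319 · 64800/88319 = 64800.

64800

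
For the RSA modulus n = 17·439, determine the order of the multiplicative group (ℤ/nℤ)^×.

7008

φ(n) = (p − 1)(q − 1) = (17−1)(439−1) = 16·438 = 7008.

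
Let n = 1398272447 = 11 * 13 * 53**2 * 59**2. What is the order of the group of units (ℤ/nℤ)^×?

1131723840

φ(11) = 11 − 1 = 10.
φ(13) = 13 − 1 = 12.
φ(53^2) = 53^1·(53−1) = 53·52 = 2756.
φ(59^2) = 59^2 − 59^1 = 3481 − 59 = 3422.
Since φ is multiplicative, φ(1398272447) = 10 · 12 · 2756 · 3422 = 1131723840.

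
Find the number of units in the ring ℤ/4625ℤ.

3600

4625 = 5^3 · 37.
φ(5^3) = 5^3 − 5^2 = 125 − 25 = 100.
φ(37) = 37 − 1 = 36.
Multiply: 100 · 36 = 3600.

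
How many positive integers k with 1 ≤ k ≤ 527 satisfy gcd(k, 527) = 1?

Factor 527: 527 = 17 · 31.
φ(527) = 527 · (1 − 1/17) · (1 − 1/31)
       = 527 · 480/527 = 480.

480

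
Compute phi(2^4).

8

φ(2^4) = 2^4 − 2^3 = 16 − 8 = 8.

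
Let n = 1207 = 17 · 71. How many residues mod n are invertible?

1120

φ(17) = 17 − 1 = 16.
φ(71) = 71 − 1 = 70.
φ(1207) = 16 × 70 = 1120.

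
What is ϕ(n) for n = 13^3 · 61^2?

φ(8175037) = 8175037 · (1 − 1/13) · (1 − 1/61)
       = 8175037 · 720/793 = 7422480.

7422480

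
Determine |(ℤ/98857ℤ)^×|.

83160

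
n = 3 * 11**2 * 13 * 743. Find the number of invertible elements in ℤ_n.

φ(3) = 3 − 1 = 2.
φ(11^2) = 11^2 − 11^1 = 121 − 11 = 110.
φ(13) = 13 − 1 = 12.
φ(743) = 743 − 1 = 742.
Multiply: 2 · 110 · 12 · 742 = 1958880.

1958880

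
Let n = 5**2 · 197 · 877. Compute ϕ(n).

φ(4319225) = 4319225 · (1 − 1/5) · (1 − 1/197) · (1 − 1/877)
       = 4319225 · 686784/863845 = 3433920.

3433920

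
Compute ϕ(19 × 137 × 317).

φ(825151) = 825151 · (1 − 1/19) · (1 − 1/137) · (1 − 1/317)
       = 825151 · 773568/825151 = 773568.

773568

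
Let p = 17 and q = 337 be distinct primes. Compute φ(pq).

For distinct primes, φ(pq) = (p−1)(q−1) = 16 × 336 = 5376.

5376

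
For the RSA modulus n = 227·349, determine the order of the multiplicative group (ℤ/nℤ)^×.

78648

φ(n) = (p − 1)(q − 1) = (227−1)(349−1) = 226·348 = 78648.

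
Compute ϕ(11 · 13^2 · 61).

93600

φ(11) = 11 − 1 = 10.
φ(13^2) = 13^2 − 13^1 = 169 − 13 = 156.
φ(61) = 61 − 1 = 60.
Multiply: 10 · 156 · 60 = 93600.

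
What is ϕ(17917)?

Factor 17917: 17917 = 19 · 23 · 41.
φ(17917) = 17917 · (1 − 1/19) · (1 − 1/23) · (1 − 1/41)
       = 17917 · 15840/17917 = 15840.

15840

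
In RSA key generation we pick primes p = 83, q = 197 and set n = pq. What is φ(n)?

16072

φ(pq) = (p−1)(q−1) = 82 · 196 = 16072.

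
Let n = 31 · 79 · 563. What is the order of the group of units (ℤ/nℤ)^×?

1315080

φ(31) = 31 − 1 = 30.
φ(79) = 79 − 1 = 78.
φ(563) = 563 − 1 = 562.
Multiply: 30 · 78 · 562 = 1315080.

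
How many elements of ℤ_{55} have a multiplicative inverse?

First factor: 55 = 5 · 11.
φ(55) = 55 · (1 − 1/5) · (1 − 1/11)
       = 55 · 40/55 = 40.

40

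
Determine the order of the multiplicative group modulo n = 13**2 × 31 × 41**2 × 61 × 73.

φ(13^2) = 13^2 − 13^1 = 169 − 13 = 156.
φ(31) = 31 − 1 = 30.
φ(41^2) = 41^1·(41−1) = 41·40 = 1640.
φ(61) = 61 − 1 = 60.
φ(73) = 73 − 1 = 72.
Since φ is multiplicative, φ(39216497827) = 156 · 30 · 1640 · 60 · 72 = 33156864000.

33156864000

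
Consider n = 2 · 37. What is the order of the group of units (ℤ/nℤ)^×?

36

φ(2) = 2 − 1 = 1.
φ(37) = 37 − 1 = 36.
Multiply: 1 · 36 = 36.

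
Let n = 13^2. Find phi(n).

156

φ(169) = 169 · (1 − 1/13)
       = 169 · 12/13 = 156.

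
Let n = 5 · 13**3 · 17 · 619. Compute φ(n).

80211456

φ(115595155) = 115595155 · (1 − 1/5) · (1 − 1/13) · (1 − 1/17) · (1 − 1/619)
       = 115595155 · 474624/683995 = 80211456.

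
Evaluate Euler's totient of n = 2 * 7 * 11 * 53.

3120

φ(2) = 2 − 1 = 1.
φ(7) = 7 − 1 = 6.
φ(11) = 11 − 1 = 10.
φ(53) = 53 − 1 = 52.
Multiply: 1 · 6 · 10 · 52 = 3120.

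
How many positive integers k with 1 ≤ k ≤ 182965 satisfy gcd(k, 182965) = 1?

133056

182965 = 5 × 23 × 37 × 43.
φ(182965) = 182965 · (1 − 1/5) · (1 − 1/23) · (1 − 1/37) · (1 − 1/43)
       = 182965 · 133056/182965 = 133056.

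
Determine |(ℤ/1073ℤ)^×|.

1008

Prime factorization: 1073 = 29 × 37.
φ(1073) = 1073 · (1 − 1/29) · (1 − 1/37)
       = 1073 · 1008/1073 = 1008.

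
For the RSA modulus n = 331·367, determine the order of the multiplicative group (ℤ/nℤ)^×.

120780

φ(121477) = 121477 · (1 − 1/331) · (1 − 1/367)
       = 121477 · 120780/121477 = 120780.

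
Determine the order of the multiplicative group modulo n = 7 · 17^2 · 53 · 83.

6958848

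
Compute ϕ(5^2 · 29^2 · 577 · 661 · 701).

4321658880000

φ(5621229219425) = 5621229219425 · (1 − 1/5) · (1 − 1/29) · (1 − 1/577) · (1 − 1/661) · (1 − 1/701)
       = 5621229219425 · 29804544000/38767098065 = 4321658880000.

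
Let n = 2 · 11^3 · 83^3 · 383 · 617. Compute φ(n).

160842006592960

φ(2) = 2 − 1 = 1.
φ(11^3) = 11^3 − 11^2 = 1331 − 121 = 1210.
φ(83^3) = 83^3 − 83^2 = 571787 − 6889 = 564898.
φ(383) = 383 − 1 = 382.
φ(617) = 617 − 1 = 616.
φ(359688262749134) = 1 × 1210 × 564898 × 382 × 616 = 160842006592960.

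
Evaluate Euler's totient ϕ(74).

36

Prime factorization: 74 = 2 * 37.
φ(74) = 74 · (1 − 1/2) · (1 − 1/37)
       = 74 · 36/74 = 36.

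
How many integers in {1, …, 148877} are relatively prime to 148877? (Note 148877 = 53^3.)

φ(53^3) = 53^3 − 53^2 = 148877 − 2809 = 146068.

146068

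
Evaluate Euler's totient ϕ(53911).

53911 = 11 · 13**2 · 29.
φ(11) = 11 − 1 = 10.
φ(13^2) = 13^1·(13−1) = 13·12 = 156.
φ(29) = 29 − 1 = 28.
φ(53911) = 10 × 156 × 28 = 43680.

43680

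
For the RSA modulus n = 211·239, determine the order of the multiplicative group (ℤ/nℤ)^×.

49980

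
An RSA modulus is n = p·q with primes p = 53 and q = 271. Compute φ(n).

14040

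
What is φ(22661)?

20160

First factor: 22661 = 17 · 31 · 43.
φ(22661) = 22661 · (1 − 1/17) · (1 − 1/31) · (1 − 1/43)
       = 22661 · 20160/22661 = 20160.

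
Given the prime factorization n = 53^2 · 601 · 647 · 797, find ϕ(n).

850307577600

φ(870540164731) = 870540164731 · (1 − 1/53) · (1 − 1/601) · (1 − 1/647) · (1 − 1/797)
       = 870540164731 · 16043539200/16425286127 = 850307577600.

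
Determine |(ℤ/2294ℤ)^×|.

1080

Prime factorization: 2294 = 2 * 31 * 37.
φ(2) = 2 − 1 = 1.
φ(31) = 31 − 1 = 30.
φ(37) = 37 − 1 = 36.
Multiply: 1 · 30 · 36 = 1080.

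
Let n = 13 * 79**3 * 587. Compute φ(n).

3423163536

φ(13) = 13 − 1 = 12.
φ(79^3) = 79^3 − 79^2 = 493039 − 6241 = 486798.
φ(587) = 587 − 1 = 586.
Multiply: 12 · 486798 · 586 = 3423163536.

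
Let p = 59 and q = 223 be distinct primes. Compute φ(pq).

12876

For distinct primes, φ(pq) = (p−1)(q−1) = 58 × 222 = 12876.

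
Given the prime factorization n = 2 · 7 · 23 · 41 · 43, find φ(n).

φ(2) = 2 − 1 = 1.
φ(7) = 7 − 1 = 6.
φ(23) = 23 − 1 = 22.
φ(41) = 41 − 1 = 40.
φ(43) = 43 − 1 = 42.
φ(567686) = 1 × 6 × 22 × 40 × 42 = 221760.

221760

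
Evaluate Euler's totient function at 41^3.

φ(41^3) = 41^3 − 41^2 = 68921 − 1681 = 67240.

67240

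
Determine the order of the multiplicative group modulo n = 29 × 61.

φ(1769) = 1769 · (1 − 1/29) · (1 − 1/61)
       = 1769 · 1680/1769 = 1680.

1680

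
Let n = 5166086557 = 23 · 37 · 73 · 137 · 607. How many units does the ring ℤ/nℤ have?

φ(23) = 23 − 1 = 22.
φ(37) = 37 − 1 = 36.
φ(73) = 73 − 1 = 72.
φ(137) = 137 − 1 = 136.
φ(607) = 607 − 1 = 606.
Multiply: 22 · 36 · 72 · 136 · 606 = 4699689984.

4699689984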